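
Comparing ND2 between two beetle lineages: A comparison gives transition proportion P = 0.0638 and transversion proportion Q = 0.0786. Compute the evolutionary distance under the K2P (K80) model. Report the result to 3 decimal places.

Under the Kimura two-parameter model, d = −½ ln(1 − 2P − Q) − ¼ ln(1 − 2Q).
1 − 2P − Q = 0.7938, giving −½ ln(0.7938) = 0.115462.
1 − 2Q = 0.8428, giving −¼ ln(0.8428) = 0.042756.
d = 0.115462 + 0.042756 = 0.158218.

0.158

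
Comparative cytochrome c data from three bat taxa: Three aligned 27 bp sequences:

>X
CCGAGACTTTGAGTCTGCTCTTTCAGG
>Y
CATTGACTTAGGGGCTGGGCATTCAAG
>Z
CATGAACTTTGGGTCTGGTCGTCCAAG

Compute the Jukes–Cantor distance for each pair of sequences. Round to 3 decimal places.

d(X,Y) = 0.511, d(X,Z) = 0.441, d(Y,Z) = 0.318

X–Y: 10/27 sites differ → p ≈ 0.37037, d = −0.75 ln(1 − 0.493827) = 0.510658 ≈ 0.511.
X–Z: 9/27 sites differ → p ≈ 0.333333, d = −0.75 ln(1 − 0.444444) = 0.440839 ≈ 0.441.
Y–Z: 7/27 sites differ → p ≈ 0.259259, d = −0.75 ln(1 − 0.345679) = 0.318118 ≈ 0.318.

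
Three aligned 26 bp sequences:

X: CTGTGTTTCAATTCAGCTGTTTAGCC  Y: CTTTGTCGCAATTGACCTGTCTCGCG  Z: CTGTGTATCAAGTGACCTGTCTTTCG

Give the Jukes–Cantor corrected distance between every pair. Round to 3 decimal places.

d(X,Y) = 0.396, d(X,Z) = 0.396, d(Y,Z) = 0.276

X–Y: 8/26 sites differ → p ≈ 0.307692, d = −0.75 ln(1 − 0.410256) = 0.396050 ≈ 0.396.
X–Z: 8/26 sites differ → p ≈ 0.307692, d = −0.75 ln(1 − 0.410256) = 0.396050 ≈ 0.396.
Y–Z: 6/26 sites differ → p ≈ 0.230769, d = −0.75 ln(1 − 0.307692) = 0.275793 ≈ 0.276.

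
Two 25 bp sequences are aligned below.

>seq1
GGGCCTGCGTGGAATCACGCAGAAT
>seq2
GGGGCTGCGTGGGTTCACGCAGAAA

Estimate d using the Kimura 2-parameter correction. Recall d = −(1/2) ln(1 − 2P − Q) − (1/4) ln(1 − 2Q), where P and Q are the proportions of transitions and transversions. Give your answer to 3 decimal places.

Of 25 sites, 1 differences are transitions and 3 are transversions, so P = 1/25 = 0.04 and Q = 3/25 = 0.12.
Under the Kimura two-parameter model, d = −½ ln(1 − 2P − Q) − ¼ ln(1 − 2Q).
1 − 2P − Q = 0.8, giving −½ ln(0.8) = 0.111572.
1 − 2Q = 0.76, giving −¼ ln(0.76) = 0.068609.
d = 0.111572 + 0.068609 = 0.180181.

0.180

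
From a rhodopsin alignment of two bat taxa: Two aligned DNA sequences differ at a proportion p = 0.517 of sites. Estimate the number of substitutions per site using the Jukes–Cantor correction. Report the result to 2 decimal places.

d = −(3/4) ln(1 − 4p/3) = −0.75 ln(1 − 0.689333) = −0.75 ln(0.310667)
  = −0.75 × (-1.169034) = 0.876776 substitutions/site.

0.88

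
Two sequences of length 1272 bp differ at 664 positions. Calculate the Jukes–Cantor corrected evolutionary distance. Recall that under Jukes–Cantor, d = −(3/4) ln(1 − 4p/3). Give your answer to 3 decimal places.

p = 664/1272 ≈ 0.522013.
d = −(3/4) ln(1 − 4p/3) = −0.75 ln(1 − 0.696017) = −0.75 ln(0.303983)
  = −0.75 × (-1.190784) = 0.893088 substitutions/site.

0.893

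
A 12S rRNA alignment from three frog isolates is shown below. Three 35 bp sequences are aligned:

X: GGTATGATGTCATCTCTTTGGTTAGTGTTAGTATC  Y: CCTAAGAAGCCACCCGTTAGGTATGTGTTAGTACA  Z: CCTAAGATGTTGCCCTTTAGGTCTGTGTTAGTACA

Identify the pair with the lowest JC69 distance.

X–Y: 13/35 differ, p = 0.371, d = 0.513.
X–Z: 13/35 differ, p = 0.371, d = 0.513.
Y–Z: 6/35 differ, p = 0.171, d = 0.195.
The smallest distance is between Y and Z.

Y and Z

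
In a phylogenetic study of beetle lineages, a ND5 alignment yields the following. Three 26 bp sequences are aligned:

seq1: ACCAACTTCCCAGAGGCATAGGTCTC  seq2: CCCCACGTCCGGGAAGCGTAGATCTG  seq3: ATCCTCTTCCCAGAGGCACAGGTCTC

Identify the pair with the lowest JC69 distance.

seq1–seq2: 9/26 differ, p = 0.346, d = 0.464.
seq1–seq3: 4/26 differ, p = 0.154, d = 0.172.
seq2–seq3: 11/26 differ, p = 0.423, d = 0.623.
The smallest distance is between seq1 and seq3.

seq1 and seq3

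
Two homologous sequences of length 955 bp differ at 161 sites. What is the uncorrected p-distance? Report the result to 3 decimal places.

0.169

p = 161/955 = 0.168586… ≈ 0.169 (to 3 d.p.).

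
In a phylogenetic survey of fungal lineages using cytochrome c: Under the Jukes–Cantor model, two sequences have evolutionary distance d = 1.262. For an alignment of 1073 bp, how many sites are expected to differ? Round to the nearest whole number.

655

Invert JC69: p = (3/4)(1 − e^(−4d/3)) = 0.75 × (1 − e^(-1.682667)) = 0.75 × (1 − 0.185878) = 0.610592.
Expected differing sites = pL ≈ 0.610592 × 1073 = 655.165216 ≈ 655.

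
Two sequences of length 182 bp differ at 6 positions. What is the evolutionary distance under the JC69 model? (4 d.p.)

0.0337

p = 6/182 ≈ 0.032967.
d = −(3/4) ln(1 − 4p/3) = −0.75 ln(1 − 0.043956) = −0.75 ln(0.956044)
  = −0.75 × (-0.044951) = 0.033713 substitutions/site.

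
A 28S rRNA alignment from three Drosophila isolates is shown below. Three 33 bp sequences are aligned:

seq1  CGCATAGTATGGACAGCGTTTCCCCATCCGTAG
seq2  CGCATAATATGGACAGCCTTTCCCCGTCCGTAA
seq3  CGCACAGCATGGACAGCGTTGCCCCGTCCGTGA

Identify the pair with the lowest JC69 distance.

seq1–seq2: 4/33 differ, p = 0.121, d = 0.132.
seq1–seq3: 6/33 differ, p = 0.182, d = 0.208.
seq2–seq3: 6/33 differ, p = 0.182, d = 0.208.
The smallest distance is between seq1 and seq2.

seq1 and seq2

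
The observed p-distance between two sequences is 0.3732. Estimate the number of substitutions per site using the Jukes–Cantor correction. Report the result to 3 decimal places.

d = −(3/4) ln(1 − 4p/3) = −0.75 ln(1 − 0.4976) = −0.75 ln(0.5024)
  = −0.75 × (-0.688359) = 0.516269 substitutions/site.

0.516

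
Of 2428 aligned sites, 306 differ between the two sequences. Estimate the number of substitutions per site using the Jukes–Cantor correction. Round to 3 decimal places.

p = 306/2428 ≈ 0.12603.
d = −(3/4) ln(1 − 4p/3) = −0.75 ln(1 − 0.16804) = −0.75 ln(0.83196)
  = −0.75 × (-0.183971) = 0.137978 substitutions/site.

0.138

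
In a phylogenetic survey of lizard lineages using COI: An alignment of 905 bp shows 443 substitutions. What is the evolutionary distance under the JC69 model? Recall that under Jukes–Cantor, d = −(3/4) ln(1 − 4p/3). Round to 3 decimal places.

p = 443/905 ≈ 0.489503.
d = −(3/4) ln(1 − 4p/3) = −0.75 ln(1 − 0.652671) = −0.75 ln(0.347329)
  = −0.75 × (-1.057483) = 0.793112 substitutions/site.

0.793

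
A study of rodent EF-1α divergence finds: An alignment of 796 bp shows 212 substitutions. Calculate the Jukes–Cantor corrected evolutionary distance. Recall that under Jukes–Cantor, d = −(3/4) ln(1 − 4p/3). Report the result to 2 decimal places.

0.33

p = 212/796 ≈ 0.266332.
d = −(3/4) ln(1 − 4p/3) = −0.75 ln(1 − 0.355109) = −0.75 ln(0.644891)
  = −0.75 × (-0.438674) = 0.329006 substitutions/site.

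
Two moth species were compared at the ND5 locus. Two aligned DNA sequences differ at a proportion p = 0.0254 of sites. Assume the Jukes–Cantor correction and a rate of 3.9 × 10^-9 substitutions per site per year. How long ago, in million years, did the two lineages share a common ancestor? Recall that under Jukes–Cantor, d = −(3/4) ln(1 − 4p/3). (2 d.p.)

d = −(3/4) ln(1 − 4p/3) = −0.75 ln(1 − 0.033867) = −0.75 ln(0.966133)
  = −0.75 × (-0.034454) = 0.025841 substitutions/site.
Under a molecular clock d = 2μt, so t = d/(2μ) = 0.025841 / (2 × 3.9 × 10^-9) = 3.31 million years.

3.31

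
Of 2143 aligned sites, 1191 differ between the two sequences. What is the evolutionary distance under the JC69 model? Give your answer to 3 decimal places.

1.013

p = 1191/2143 ≈ 0.555763.
d = −(3/4) ln(1 − 4p/3) = −0.75 ln(1 − 0.741017) = −0.75 ln(0.258983)
  = −0.75 × (-1.350993) = 1.013245 substitutions/site.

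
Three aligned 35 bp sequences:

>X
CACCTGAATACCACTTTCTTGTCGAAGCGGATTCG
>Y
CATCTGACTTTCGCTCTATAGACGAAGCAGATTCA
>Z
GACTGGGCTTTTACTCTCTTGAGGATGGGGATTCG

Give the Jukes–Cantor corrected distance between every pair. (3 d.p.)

d(X,Y) = 0.407, d(X,Z) = 0.513, d(Y,Z) = 0.572

X–Y: 11/35 sites differ → p ≈ 0.314286, d = −0.75 ln(1 − 0.419048) = 0.407315 ≈ 0.407.
X–Z: 13/35 sites differ → p ≈ 0.371429, d = −0.75 ln(1 − 0.495239) = 0.512753 ≈ 0.513.
Y–Z: 14/35 sites differ → p = 0.4, d = −0.75 ln(1 − 0.533333) = 0.571605 ≈ 0.572.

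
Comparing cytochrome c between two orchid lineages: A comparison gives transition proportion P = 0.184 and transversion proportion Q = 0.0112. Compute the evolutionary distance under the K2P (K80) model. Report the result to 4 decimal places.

0.2440

Under the Kimura two-parameter model, d = −½ ln(1 − 2P − Q) − ¼ ln(1 − 2Q).
1 − 2P − Q = 0.6208, giving −½ ln(0.6208) = 0.238373.
1 − 2Q = 0.9776, giving −¼ ln(0.9776) = 0.005664.
d = 0.238373 + 0.005664 = 0.244037.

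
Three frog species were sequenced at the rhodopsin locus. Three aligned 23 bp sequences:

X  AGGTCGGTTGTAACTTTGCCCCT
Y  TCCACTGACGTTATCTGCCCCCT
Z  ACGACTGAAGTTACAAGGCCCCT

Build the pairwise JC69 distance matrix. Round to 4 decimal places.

d(X,Y) = 0.8922, d(X,Z) = 0.5532, d(Y,Z) = 0.3904

X–Y: 12/23 sites differ → p ≈ 0.521739, d = −0.75 ln(1 − 0.695652) = 0.892188 ≈ 0.8922.
X–Z: 9/23 sites differ → p ≈ 0.391304, d = −0.75 ln(1 − 0.521739) = 0.553199 ≈ 0.5532.
Y–Z: 7/23 sites differ → p ≈ 0.304348, d = −0.75 ln(1 − 0.405797) = 0.390401 ≈ 0.3904.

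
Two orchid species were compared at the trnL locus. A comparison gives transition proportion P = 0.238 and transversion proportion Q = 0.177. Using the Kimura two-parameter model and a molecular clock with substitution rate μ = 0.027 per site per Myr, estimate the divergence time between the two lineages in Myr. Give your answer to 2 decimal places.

11.82

Under the Kimura two-parameter model, d = −½ ln(1 − 2P − Q) − ¼ ln(1 − 2Q).
1 − 2P − Q = 0.347, giving −½ ln(0.347) = 0.529215.
1 − 2Q = 0.646, giving −¼ ln(0.646) = 0.109239.
d = 0.529215 + 0.109239 = 0.638454.
Under a molecular clock d = 2μt, so t = d/(2μ) = 0.638454 / (2 × 0.027) = 11.82 Myr.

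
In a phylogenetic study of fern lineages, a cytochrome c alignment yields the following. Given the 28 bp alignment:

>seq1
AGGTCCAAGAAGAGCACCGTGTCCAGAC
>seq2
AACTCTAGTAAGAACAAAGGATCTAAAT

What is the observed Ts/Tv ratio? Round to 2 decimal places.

Transitions are A↔G and C↔T; transversions are all other mismatches.
Transitions: 8. Transversions: 5.
R = 8/5 = 1.60.

1.60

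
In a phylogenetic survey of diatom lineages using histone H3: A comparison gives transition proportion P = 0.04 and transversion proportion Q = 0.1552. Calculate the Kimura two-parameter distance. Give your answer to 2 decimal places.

0.23

Under the Kimura two-parameter model, d = −½ ln(1 − 2P − Q) − ¼ ln(1 − 2Q).
1 − 2P − Q = 0.7648, giving −½ ln(0.7648) = 0.134070.
1 − 2Q = 0.6896, giving −¼ ln(0.6896) = 0.092911.
d = 0.134070 + 0.092911 = 0.226981.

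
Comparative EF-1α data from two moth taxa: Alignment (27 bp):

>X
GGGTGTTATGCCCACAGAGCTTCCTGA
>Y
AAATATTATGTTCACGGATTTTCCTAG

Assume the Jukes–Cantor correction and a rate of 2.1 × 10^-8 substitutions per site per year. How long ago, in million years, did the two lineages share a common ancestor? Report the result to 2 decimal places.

The sequences differ at 11 of 27 sites, so p = 11/27 ≈ 0.407407.
d = −(3/4) ln(1 − 4p/3) = −0.75 ln(1 − 0.543209) = −0.75 ln(0.456791)
  = −0.75 × (-0.783529) = 0.587647 substitutions/site.
Under a molecular clock d = 2μt, so t = d/(2μ) = 0.587647 / (2 × 2.1 × 10^-8) = 13.99 million years.

13.99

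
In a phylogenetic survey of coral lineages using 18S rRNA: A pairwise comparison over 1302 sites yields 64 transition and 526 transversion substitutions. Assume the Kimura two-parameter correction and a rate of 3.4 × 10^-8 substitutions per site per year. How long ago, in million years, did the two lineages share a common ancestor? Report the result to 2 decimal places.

P = 64/1302 ≈ 0.049155 and Q = 526/1302 ≈ 0.403994.
Under the Kimura two-parameter model, d = −½ ln(1 − 2P − Q) − ¼ ln(1 − 2Q).
1 − 2P − Q = 0.497696, giving −½ ln(0.497696) = 0.348883.
1 − 2Q = 0.192012, giving −¼ ln(0.192012) = 0.412549.
d = 0.348883 + 0.412549 = 0.761432.
Under a molecular clock d = 2μt, so t = d/(2μ) = 0.761432 / (2 × 3.4 × 10^-8) = 11.20 million years.

11.20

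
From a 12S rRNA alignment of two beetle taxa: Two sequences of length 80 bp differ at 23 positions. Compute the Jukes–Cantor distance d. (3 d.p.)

p = 23/80 = 0.2875.
d = −(3/4) ln(1 − 4p/3) = −0.75 ln(1 − 0.383333) = −0.75 ln(0.616667)
  = −0.75 × (-0.483426) = 0.362570 substitutions/site.

0.363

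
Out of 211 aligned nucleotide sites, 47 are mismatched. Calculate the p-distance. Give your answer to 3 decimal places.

p = 47/211 = 0.222748… ≈ 0.223 (to 3 d.p.).

0.223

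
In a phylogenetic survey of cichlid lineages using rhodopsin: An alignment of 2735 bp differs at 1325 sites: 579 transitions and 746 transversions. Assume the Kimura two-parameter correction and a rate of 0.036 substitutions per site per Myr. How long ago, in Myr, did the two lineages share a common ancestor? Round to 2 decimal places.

P = 579/2735 ≈ 0.2117 and Q = 746/2735 ≈ 0.272761.
Under the Kimura two-parameter model, d = −½ ln(1 − 2P − Q) − ¼ ln(1 − 2Q).
1 − 2P − Q = 0.303839, giving −½ ln(0.303839) = 0.595629.
1 − 2Q = 0.454478, giving −¼ ln(0.454478) = 0.197151.
d = 0.595629 + 0.197151 = 0.792780.
Under a molecular clock d = 2μt, so t = d/(2μ) = 0.792780 / (2 × 0.036) = 11.01 Myr.

11.01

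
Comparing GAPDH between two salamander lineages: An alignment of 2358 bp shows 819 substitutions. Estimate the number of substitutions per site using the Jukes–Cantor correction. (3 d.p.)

p = 819/2358 ≈ 0.347328.
d = −(3/4) ln(1 − 4p/3) = −0.75 ln(1 − 0.463104) = −0.75 ln(0.536896)
  = −0.75 × (-0.621951) = 0.466463 substitutions/site.

0.466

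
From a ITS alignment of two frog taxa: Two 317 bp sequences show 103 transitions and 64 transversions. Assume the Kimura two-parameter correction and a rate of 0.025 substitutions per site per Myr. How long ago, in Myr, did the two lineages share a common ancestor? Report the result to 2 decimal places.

21.67

P = 103/317 ≈ 0.324921 and Q = 64/317 ≈ 0.201893.
Under the Kimura two-parameter model, d = −½ ln(1 − 2P − Q) − ¼ ln(1 − 2Q).
1 − 2P − Q = 0.148265, giving −½ ln(0.148265) = 0.954377.
1 − 2Q = 0.596214, giving −¼ ln(0.596214) = 0.129289.
d = 0.954377 + 0.129289 = 1.083666.
Under a molecular clock d = 2μt, so t = d/(2μ) = 1.083666 / (2 × 0.025) = 21.67 Myr.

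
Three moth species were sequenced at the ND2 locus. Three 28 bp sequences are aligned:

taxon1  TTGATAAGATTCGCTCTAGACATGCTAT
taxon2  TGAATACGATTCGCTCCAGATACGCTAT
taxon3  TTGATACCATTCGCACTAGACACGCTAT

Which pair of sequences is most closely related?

taxon1 and taxon3

taxon1–taxon2: 6/28 differ, p = 0.214, d = 0.252.
taxon1–taxon3: 4/28 differ, p = 0.143, d = 0.158.
taxon2–taxon3: 6/28 differ, p = 0.214, d = 0.252.
The smallest distance is between taxon1 and taxon3.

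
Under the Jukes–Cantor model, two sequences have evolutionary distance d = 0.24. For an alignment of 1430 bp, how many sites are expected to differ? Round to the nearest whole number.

294

Invert JC69: p = (3/4)(1 − e^(−4d/3)) = 0.75 × (1 − e^(-0.32)) = 0.75 × (1 − 0.726149) = 0.205388.
Expected differing sites = pL ≈ 0.205388 × 1430 = 293.70484 ≈ 294.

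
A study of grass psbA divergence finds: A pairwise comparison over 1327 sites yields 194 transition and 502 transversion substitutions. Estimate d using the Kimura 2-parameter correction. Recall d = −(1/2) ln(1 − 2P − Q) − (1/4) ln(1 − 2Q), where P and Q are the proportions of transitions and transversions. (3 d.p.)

P = 194/1327 ≈ 0.146194 and Q = 502/1327 ≈ 0.378297.
Under the Kimura two-parameter model, d = −½ ln(1 − 2P − Q) − ¼ ln(1 − 2Q).
1 − 2P − Q = 0.329315, giving −½ ln(0.329315) = 0.555370.
1 − 2Q = 0.243406, giving −¼ ln(0.243406) = 0.353256.
d = 0.555370 + 0.353256 = 0.908626.

0.909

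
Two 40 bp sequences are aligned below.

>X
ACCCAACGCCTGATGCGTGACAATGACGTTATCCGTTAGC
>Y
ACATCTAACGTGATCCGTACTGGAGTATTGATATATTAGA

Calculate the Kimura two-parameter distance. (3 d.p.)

Of 40 sites, 8 differences are transitions and 14 are transversions, so P = 8/40 = 0.2 and Q = 14/40 = 0.35.
Under the Kimura two-parameter model, d = −½ ln(1 − 2P − Q) − ¼ ln(1 − 2Q).
1 − 2P − Q = 0.25, giving −½ ln(0.25) = 0.693147.
1 − 2Q = 0.3, giving −¼ ln(0.3) = 0.300993.
d = 0.693147 + 0.300993 = 0.994140.

0.994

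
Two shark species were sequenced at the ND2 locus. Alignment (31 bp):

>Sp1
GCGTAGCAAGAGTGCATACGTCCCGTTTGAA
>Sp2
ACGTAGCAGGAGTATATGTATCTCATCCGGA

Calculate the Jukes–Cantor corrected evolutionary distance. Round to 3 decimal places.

0.544

The sequences differ at 12 of 31 sites, so p = 12/31 ≈ 0.387097.
d = −(3/4) ln(1 − 4p/3) = −0.75 ln(1 − 0.516129) = −0.75 ln(0.483871)
  = −0.75 × (-0.725937) = 0.544453 substitutions/site.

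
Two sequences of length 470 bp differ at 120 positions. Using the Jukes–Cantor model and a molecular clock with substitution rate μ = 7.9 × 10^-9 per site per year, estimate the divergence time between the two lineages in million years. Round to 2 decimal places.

19.75

p = 120/470 ≈ 0.255319.
d = −(3/4) ln(1 − 4p/3) = −0.75 ln(1 − 0.340425) = −0.75 ln(0.659575)
  = −0.75 × (-0.416160) = 0.312120 substitutions/site.
Under a molecular clock d = 2μt, so t = d/(2μ) = 0.312120 / (2 × 7.9 × 10^-9) = 19.75 million years.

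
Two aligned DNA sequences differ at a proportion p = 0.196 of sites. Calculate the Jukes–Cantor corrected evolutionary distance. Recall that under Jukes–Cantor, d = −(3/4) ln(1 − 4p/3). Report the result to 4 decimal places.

d = −(3/4) ln(1 − 4p/3) = −0.75 ln(1 − 0.261333) = −0.75 ln(0.738667)
  = −0.75 × (-0.302908) = 0.227181 substitutions/site.

0.2272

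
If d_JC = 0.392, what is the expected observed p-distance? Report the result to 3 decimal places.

0.305

p = (3/4)(1 − e^(−4d/3)) = 0.75 × (1 − e^(-0.522667)) = 0.75 × (1 − 0.592937) = 0.305297.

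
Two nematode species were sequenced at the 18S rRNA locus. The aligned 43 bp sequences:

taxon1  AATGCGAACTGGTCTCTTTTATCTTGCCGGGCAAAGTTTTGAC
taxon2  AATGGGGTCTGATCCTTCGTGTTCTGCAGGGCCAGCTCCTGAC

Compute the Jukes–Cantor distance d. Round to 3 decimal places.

The sequences differ at 17 of 43 sites, so p = 17/43 ≈ 0.395349.
d = −(3/4) ln(1 − 4p/3) = −0.75 ln(1 − 0.527132) = −0.75 ln(0.472868)
  = −0.75 × (-0.748939) = 0.561704 substitutions/site.

0.562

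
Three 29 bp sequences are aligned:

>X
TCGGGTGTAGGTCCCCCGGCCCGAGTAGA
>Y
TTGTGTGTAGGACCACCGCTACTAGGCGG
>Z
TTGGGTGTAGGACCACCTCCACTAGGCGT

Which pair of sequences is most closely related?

X–Y: 11/29 differ, p = 0.379, d = 0.529.
X–Z: 10/29 differ, p = 0.345, d = 0.462.
Y–Z: 4/29 differ, p = 0.138, d = 0.152.
The smallest distance is between Y and Z.

Y and Z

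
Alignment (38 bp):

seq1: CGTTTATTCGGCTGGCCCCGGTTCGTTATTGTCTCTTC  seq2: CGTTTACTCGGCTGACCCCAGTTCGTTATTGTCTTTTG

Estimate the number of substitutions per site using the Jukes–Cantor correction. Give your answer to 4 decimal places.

The sequences differ at 5 of 38 sites (7, 15, 20, 35, 38), so p = 5/38 ≈ 0.131579.
d = −(3/4) ln(1 − 4p/3) = −0.75 ln(1 − 0.175439) = −0.75 ln(0.824561)
  = −0.75 × (-0.192904) = 0.144678 substitutions/site.

0.1447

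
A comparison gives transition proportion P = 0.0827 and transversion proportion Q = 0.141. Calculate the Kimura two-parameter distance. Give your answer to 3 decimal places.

Under the Kimura two-parameter model, d = −½ ln(1 − 2P − Q) − ¼ ln(1 − 2Q).
1 − 2P − Q = 0.6936, giving −½ ln(0.6936) = 0.182930.
1 − 2Q = 0.718, giving −¼ ln(0.718) = 0.082821.
d = 0.182930 + 0.082821 = 0.265751.

0.266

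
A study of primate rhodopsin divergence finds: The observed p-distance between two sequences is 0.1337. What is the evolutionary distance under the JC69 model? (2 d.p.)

d = −(3/4) ln(1 − 4p/3) = −0.75 ln(1 − 0.178267) = −0.75 ln(0.821733)
  = −0.75 × (-0.196340) = 0.147255 substitutions/site.

0.15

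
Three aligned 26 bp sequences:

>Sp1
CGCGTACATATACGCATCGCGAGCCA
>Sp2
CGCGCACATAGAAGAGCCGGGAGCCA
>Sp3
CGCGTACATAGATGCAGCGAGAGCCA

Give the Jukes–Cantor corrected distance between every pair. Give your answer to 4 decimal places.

Sp1–Sp2: 7/26 sites differ → p ≈ 0.269231, d = −0.75 ln(1 − 0.358975) = 0.333515 ≈ 0.3335.
Sp1–Sp3: 4/26 sites differ → p ≈ 0.153846, d = −0.75 ln(1 − 0.205128) = 0.172181 ≈ 0.1722.
Sp2–Sp3: 6/26 sites differ → p ≈ 0.230769, d = −0.75 ln(1 − 0.307692) = 0.275793 ≈ 0.2758.

d(Sp1,Sp2) = 0.3335, d(Sp1,Sp3) = 0.1722, d(Sp2,Sp3) = 0.2758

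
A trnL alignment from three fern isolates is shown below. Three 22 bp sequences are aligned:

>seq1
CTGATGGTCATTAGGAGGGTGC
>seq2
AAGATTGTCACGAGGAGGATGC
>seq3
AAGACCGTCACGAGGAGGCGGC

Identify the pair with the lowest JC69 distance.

seq2 and seq3

seq1–seq2: 6/22 differ, p = 0.273, d = 0.339.
seq1–seq3: 8/22 differ, p = 0.364, d = 0.497.
seq2–seq3: 4/22 differ, p = 0.182, d = 0.208.
The smallest distance is between seq2 and seq3.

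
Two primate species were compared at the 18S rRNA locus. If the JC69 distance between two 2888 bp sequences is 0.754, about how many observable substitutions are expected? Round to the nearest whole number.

Invert JC69: p = (3/4)(1 − e^(−4d/3)) = 0.75 × (1 − e^(-1.005333)) = 0.75 × (1 − 0.365923) = 0.475558.
Expected differing sites = pL ≈ 0.475558 × 2888 = 1373.411504 ≈ 1373.

1373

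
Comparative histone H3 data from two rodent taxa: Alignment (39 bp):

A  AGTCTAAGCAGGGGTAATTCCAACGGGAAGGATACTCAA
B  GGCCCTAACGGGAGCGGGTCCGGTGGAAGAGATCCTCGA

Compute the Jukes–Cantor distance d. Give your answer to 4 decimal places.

0.7865

The sequences differ at 19 of 39 sites, so p = 19/39 ≈ 0.487179.
d = −(3/4) ln(1 − 4p/3) = −0.75 ln(1 − 0.649572) = −0.75 ln(0.350428)
  = −0.75 × (-1.048600) = 0.786450 substitutions/site.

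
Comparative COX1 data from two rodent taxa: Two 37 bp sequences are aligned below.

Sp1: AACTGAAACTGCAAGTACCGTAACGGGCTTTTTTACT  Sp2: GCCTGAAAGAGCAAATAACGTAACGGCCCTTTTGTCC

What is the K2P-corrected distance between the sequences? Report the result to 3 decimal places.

Of 37 sites, 4 differences are transitions and 7 are transversions, so P = 4/37 ≈ 0.108108 and Q = 7/37 ≈ 0.189189.
Under the Kimura two-parameter model, d = −½ ln(1 − 2P − Q) − ¼ ln(1 − 2Q).
1 − 2P − Q = 0.594595, giving −½ ln(0.594595) = 0.259937.
1 − 2Q = 0.621622, giving −¼ ln(0.621622) = 0.118856.
d = 0.259937 + 0.118856 = 0.378793.

0.379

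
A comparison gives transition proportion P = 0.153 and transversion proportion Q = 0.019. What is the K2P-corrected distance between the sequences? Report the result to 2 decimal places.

0.21

Under the Kimura two-parameter model, d = −½ ln(1 − 2P − Q) − ¼ ln(1 − 2Q).
1 − 2P − Q = 0.675, giving −½ ln(0.675) = 0.196521.
1 − 2Q = 0.962, giving −¼ ln(0.962) = 0.009685.
d = 0.196521 + 0.009685 = 0.206206.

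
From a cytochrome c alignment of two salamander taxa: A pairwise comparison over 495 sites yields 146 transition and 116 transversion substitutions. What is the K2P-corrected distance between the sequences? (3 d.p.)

P = 146/495 ≈ 0.294949 and Q = 116/495 ≈ 0.234343.
Under the Kimura two-parameter model, d = −½ ln(1 − 2P − Q) − ¼ ln(1 − 2Q).
1 − 2P − Q = 0.175759, giving −½ ln(0.175759) = 0.869321.
1 − 2Q = 0.531314, giving −¼ ln(0.531314) = 0.158101.
d = 0.869321 + 0.158101 = 1.027422.

1.027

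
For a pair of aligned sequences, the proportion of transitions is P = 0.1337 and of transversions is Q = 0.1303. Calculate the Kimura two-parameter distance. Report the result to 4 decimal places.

0.3290

Under the Kimura two-parameter model, d = −½ ln(1 − 2P − Q) − ¼ ln(1 − 2Q).
1 − 2P − Q = 0.6023, giving −½ ln(0.6023) = 0.253500.
1 − 2Q = 0.7394, giving −¼ ln(0.7394) = 0.075479.
d = 0.253500 + 0.075479 = 0.328979.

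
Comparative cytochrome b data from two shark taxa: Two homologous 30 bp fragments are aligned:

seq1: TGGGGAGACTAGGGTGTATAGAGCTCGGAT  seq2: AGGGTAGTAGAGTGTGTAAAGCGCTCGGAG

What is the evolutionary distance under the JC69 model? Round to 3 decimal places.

The sequences differ at 9 of 30 sites (1, 5, 8, 9, 10, 13, 19, 22, 30), so p = 9/30 = 0.3.
d = −(3/4) ln(1 − 4p/3) = −0.75 ln(1 − 0.4) = −0.75 ln(0.6)
  = −0.75 × (-0.510826) = 0.383120 substitutions/site.

0.383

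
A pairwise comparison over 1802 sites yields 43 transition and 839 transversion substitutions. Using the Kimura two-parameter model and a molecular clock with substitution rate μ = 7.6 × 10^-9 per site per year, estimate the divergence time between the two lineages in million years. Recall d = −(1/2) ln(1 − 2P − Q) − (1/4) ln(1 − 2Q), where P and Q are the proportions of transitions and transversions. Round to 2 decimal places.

67.71

P = 43/1802 ≈ 0.023862 and Q = 839/1802 ≈ 0.465594.
Under the Kimura two-parameter model, d = −½ ln(1 − 2P − Q) − ¼ ln(1 − 2Q).
1 − 2P − Q = 0.486682, giving −½ ln(0.486682) = 0.360072.
1 − 2Q = 0.068812, giving −¼ ln(0.068812) = 0.669094.
d = 0.360072 + 0.669094 = 1.029166.
Under a molecular clock d = 2μt, so t = d/(2μ) = 1.029166 / (2 × 7.6 × 10^-9) = 67.71 million years.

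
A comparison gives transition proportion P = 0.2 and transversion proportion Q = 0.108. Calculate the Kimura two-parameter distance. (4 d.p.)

Under the Kimura two-parameter model, d = −½ ln(1 − 2P − Q) − ¼ ln(1 − 2Q).
1 − 2P − Q = 0.492, giving −½ ln(0.492) = 0.354638.
1 − 2Q = 0.784, giving −¼ ln(0.784) = 0.060837.
d = 0.354638 + 0.060837 = 0.415475.

0.4155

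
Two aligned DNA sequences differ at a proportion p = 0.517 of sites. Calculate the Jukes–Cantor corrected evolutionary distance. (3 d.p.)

d = −(3/4) ln(1 − 4p/3) = −0.75 ln(1 − 0.689333) = −0.75 ln(0.310667)
  = −0.75 × (-1.169034) = 0.876776 substitutions/site.

0.877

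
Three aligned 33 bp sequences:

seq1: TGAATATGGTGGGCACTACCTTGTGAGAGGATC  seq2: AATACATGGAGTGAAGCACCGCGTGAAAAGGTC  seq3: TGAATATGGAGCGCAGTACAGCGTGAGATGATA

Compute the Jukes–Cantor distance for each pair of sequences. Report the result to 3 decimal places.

d(seq1,seq2) = 0.625, d(seq1,seq3) = 0.293, d(seq2,seq3) = 0.497

seq1–seq2: 14/33 sites differ → p ≈ 0.424242, d = −0.75 ln(1 − 0.565656) = 0.625439 ≈ 0.625.
seq1–seq3: 8/33 sites differ → p ≈ 0.242424, d = −0.75 ln(1 − 0.323232) = 0.292820 ≈ 0.293.
seq2–seq3: 12/33 sites differ → p ≈ 0.363636, d = −0.75 ln(1 − 0.484848) = 0.497470 ≈ 0.497.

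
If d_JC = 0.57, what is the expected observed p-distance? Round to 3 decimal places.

0.399

p = (3/4)(1 − e^(−4d/3)) = 0.75 × (1 − e^(-0.76)) = 0.75 × (1 − 0.467666) = 0.399251.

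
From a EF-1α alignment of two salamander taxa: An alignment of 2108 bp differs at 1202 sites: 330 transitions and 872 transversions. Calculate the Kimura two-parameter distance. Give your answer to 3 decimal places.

1.088

P = 330/2108 ≈ 0.156546 and Q = 872/2108 ≈ 0.413662.
Under the Kimura two-parameter model, d = −½ ln(1 − 2P − Q) − ¼ ln(1 − 2Q).
1 − 2P − Q = 0.273246, giving −½ ln(0.273246) = 0.648691.
1 − 2Q = 0.172676, giving −¼ ln(0.172676) = 0.439085.
d = 0.648691 + 0.439085 = 1.087776.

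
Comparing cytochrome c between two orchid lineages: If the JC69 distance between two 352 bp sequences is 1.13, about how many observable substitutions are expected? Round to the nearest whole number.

Invert JC69: p = (3/4)(1 − e^(−4d/3)) = 0.75 × (1 − e^(-1.506667)) = 0.75 × (1 − 0.221647) = 0.583765.
Expected differing sites = pL ≈ 0.583765 × 352 = 205.48528 ≈ 205.

205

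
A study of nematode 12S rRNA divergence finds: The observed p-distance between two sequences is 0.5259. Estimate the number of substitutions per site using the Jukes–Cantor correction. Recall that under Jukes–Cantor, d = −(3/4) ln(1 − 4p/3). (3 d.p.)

d = −(3/4) ln(1 − 4p/3) = −0.75 ln(1 − 0.7012) = −0.75 ln(0.2988)
  = −0.75 × (-1.207981) = 0.905986 substitutions/site.

0.906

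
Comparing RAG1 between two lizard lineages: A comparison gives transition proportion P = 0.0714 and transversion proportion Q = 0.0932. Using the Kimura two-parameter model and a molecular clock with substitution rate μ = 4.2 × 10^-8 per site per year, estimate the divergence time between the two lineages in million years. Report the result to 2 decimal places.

2.22

Under the Kimura two-parameter model, d = −½ ln(1 − 2P − Q) − ¼ ln(1 − 2Q).
1 − 2P − Q = 0.764, giving −½ ln(0.764) = 0.134594.
1 − 2Q = 0.8136, giving −¼ ln(0.8136) = 0.051572.
d = 0.134594 + 0.051572 = 0.186166.
Under a molecular clock d = 2μt, so t = d/(2μ) = 0.186166 / (2 × 4.2 × 10^-8) = 2.22 million years.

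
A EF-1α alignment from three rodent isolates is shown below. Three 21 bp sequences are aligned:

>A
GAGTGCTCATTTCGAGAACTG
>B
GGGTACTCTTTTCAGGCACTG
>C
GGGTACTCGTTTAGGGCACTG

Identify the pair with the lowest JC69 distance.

B and C

A–B: 6/21 differ, p = 0.286, d = 0.360.
A–C: 6/21 differ, p = 0.286, d = 0.360.
B–C: 3/21 differ, p = 0.143, d = 0.158.
The smallest distance is between B and C.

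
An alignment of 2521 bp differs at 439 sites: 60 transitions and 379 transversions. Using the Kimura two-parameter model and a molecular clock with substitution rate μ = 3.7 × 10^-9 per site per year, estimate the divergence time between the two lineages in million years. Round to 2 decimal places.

P = 60/2521 ≈ 0.0238 and Q = 379/2521 ≈ 0.150337.
Under the Kimura two-parameter model, d = −½ ln(1 − 2P − Q) − ¼ ln(1 − 2Q).
1 − 2P − Q = 0.802063, giving −½ ln(0.802063) = 0.110284.
1 − 2Q = 0.699326, giving −¼ ln(0.699326) = 0.089410.
d = 0.110284 + 0.089410 = 0.199694.
Under a molecular clock d = 2μt, so t = d/(2μ) = 0.199694 / (2 × 3.7 × 10^-9) = 26.99 million years.

26.99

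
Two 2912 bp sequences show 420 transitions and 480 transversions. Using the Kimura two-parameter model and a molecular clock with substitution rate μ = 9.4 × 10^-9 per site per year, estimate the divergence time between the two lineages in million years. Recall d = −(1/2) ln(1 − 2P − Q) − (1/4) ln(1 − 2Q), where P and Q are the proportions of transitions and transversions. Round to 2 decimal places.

P = 420/2912 ≈ 0.144231 and Q = 480/2912 ≈ 0.164835.
Under the Kimura two-parameter model, d = −½ ln(1 − 2P − Q) − ¼ ln(1 − 2Q).
1 − 2P − Q = 0.546703, giving −½ ln(0.546703) = 0.301925.
1 − 2Q = 0.67033, giving −¼ ln(0.67033) = 0.099996.
d = 0.301925 + 0.099996 = 0.401921.
Under a molecular clock d = 2μt, so t = d/(2μ) = 0.401921 / (2 × 9.4 × 10^-9) = 21.38 million years.

21.38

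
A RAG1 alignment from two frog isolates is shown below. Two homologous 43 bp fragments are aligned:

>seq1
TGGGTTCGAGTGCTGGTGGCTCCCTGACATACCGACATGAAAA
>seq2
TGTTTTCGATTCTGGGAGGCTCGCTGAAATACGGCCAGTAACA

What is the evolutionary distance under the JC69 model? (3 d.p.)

The sequences differ at 14 of 43 sites, so p = 14/43 ≈ 0.325581.
d = −(3/4) ln(1 − 4p/3) = −0.75 ln(1 − 0.434108) = −0.75 ln(0.565892)
  = −0.75 × (-0.569352) = 0.427014 substitutions/site.

0.427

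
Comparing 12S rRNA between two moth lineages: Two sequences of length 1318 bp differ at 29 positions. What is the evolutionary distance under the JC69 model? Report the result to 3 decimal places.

p = 29/1318 ≈ 0.022003.
d = −(3/4) ln(1 − 4p/3) = −0.75 ln(1 − 0.029337) = −0.75 ln(0.970663)
  = −0.75 × (-0.029776) = 0.022332 substitutions/site.

0.022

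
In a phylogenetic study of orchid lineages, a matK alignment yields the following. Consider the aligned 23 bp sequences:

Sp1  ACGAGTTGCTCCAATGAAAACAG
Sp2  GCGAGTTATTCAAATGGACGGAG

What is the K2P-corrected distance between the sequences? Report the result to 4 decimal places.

0.4920

Of 23 sites, 5 differences are transitions and 3 are transversions, so P = 5/23 ≈ 0.217391 and Q = 3/23 ≈ 0.130435.
Under the Kimura two-parameter model, d = −½ ln(1 − 2P − Q) − ¼ ln(1 − 2Q).
1 − 2P − Q = 0.434783, giving −½ ln(0.434783) = 0.416454.
1 − 2Q = 0.73913, giving −¼ ln(0.73913) = 0.075570.
d = 0.416454 + 0.075570 = 0.492024.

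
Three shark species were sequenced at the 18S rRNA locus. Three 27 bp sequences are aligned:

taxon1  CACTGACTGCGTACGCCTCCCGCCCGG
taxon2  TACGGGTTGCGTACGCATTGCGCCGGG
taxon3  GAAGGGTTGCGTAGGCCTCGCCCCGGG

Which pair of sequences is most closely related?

taxon2 and taxon3

taxon1–taxon2: 8/27 differ, p = 0.296, d = 0.377.
taxon1–taxon3: 9/27 differ, p = 0.333, d = 0.441.
taxon2–taxon3: 6/27 differ, p = 0.222, d = 0.264.
The smallest distance is between taxon2 and taxon3.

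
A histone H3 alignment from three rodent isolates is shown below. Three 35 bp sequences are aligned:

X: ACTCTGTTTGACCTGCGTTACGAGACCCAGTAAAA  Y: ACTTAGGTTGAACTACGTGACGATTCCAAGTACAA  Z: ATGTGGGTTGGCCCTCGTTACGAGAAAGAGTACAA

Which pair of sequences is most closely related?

X–Y: 10/35 differ, p = 0.286, d = 0.360.
X–Z: 12/35 differ, p = 0.343, d = 0.458.
Y–Z: 13/35 differ, p = 0.371, d = 0.513.
The smallest distance is between X and Y.

X and Y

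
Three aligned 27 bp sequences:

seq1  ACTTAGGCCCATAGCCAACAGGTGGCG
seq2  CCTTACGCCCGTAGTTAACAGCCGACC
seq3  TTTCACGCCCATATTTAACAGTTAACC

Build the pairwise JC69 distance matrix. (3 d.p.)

seq1–seq2: 9/27 sites differ → p ≈ 0.333333, d = −0.75 ln(1 − 0.444444) = 0.440839 ≈ 0.441.
seq1–seq3: 11/27 sites differ → p ≈ 0.407407, d = −0.75 ln(1 − 0.543209) = 0.587647 ≈ 0.588.
seq2–seq3: 8/27 sites differ → p ≈ 0.296296, d = −0.75 ln(1 − 0.395061) = 0.376971 ≈ 0.377.

d(seq1,seq2) = 0.441, d(seq1,seq3) = 0.588, d(seq2,seq3) = 0.377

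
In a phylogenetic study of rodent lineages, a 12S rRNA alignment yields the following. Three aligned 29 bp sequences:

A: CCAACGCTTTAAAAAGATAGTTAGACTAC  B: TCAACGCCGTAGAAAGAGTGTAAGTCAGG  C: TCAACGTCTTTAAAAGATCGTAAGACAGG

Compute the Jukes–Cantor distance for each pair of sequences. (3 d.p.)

d(A,B) = 0.529, d(A,C) = 0.401, d(B,C) = 0.291

A–B: 11/29 sites differ → p ≈ 0.37931, d = −0.75 ln(1 − 0.505747) = 0.528531 ≈ 0.529.
A–C: 9/29 sites differ → p ≈ 0.310345, d = −0.75 ln(1 − 0.413793) = 0.400562 ≈ 0.401.
B–C: 7/29 sites differ → p ≈ 0.241379, d = −0.75 ln(1 − 0.321839) = 0.291278 ≈ 0.291.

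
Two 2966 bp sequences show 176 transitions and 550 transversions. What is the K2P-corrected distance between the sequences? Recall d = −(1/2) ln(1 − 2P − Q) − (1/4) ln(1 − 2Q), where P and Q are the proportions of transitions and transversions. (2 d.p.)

P = 176/2966 ≈ 0.059339 and Q = 550/2966 ≈ 0.185435.
Under the Kimura two-parameter model, d = −½ ln(1 − 2P − Q) − ¼ ln(1 − 2Q).
1 − 2P − Q = 0.695887, giving −½ ln(0.695887) = 0.181284.
1 − 2Q = 0.62913, giving −¼ ln(0.62913) = 0.115854.
d = 0.181284 + 0.115854 = 0.297138.

0.30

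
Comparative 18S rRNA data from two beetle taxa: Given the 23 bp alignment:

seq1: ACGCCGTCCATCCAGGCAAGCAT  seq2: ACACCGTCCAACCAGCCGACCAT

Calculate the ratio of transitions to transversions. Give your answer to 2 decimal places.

Transitions are A↔G and C↔T; transversions are all other mismatches.
Transitions: 2. Transversions: 3.
R = 2/3 = 0.666666… ≈ 0.67 (to 2 d.p.).

0.67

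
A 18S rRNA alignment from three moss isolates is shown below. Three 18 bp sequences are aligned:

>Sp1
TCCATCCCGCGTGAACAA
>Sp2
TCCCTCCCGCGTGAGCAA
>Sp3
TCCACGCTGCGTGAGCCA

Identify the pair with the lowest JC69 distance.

Sp1 and Sp2

Sp1–Sp2: 2/18 differ, p = 0.111, d = 0.120.
Sp1–Sp3: 5/18 differ, p = 0.278, d = 0.347.
Sp2–Sp3: 5/18 differ, p = 0.278, d = 0.347.
The smallest distance is between Sp1 and Sp2.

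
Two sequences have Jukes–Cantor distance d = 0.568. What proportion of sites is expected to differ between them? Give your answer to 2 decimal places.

0.40

p = (3/4)(1 − e^(−4d/3)) = 0.75 × (1 − e^(-0.757333)) = 0.75 × (1 − 0.468915) = 0.398314.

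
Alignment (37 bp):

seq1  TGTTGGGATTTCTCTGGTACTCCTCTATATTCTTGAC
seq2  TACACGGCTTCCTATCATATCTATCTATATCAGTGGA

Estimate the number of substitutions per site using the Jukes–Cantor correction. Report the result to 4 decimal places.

The sequences differ at 18 of 37 sites, so p = 18/37 ≈ 0.486486.
d = −(3/4) ln(1 − 4p/3) = −0.75 ln(1 − 0.648648) = −0.75 ln(0.351352)
  = −0.75 × (-1.045967) = 0.784475 substitutions/site.

0.7845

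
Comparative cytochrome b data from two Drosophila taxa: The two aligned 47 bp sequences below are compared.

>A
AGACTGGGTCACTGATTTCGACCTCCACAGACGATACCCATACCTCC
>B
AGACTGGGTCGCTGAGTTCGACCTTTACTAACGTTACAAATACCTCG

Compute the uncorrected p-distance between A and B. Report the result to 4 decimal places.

The sequences differ at 10 of 47 positions (sites 11, 16, 25, 26, 29, 30, 34, 38, 39, 47).
p = 10/47 = 0.212765… ≈ 0.2128 (to 4 d.p.).

0.2128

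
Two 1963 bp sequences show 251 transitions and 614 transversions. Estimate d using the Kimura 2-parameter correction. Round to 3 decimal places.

0.666

P = 251/1963 ≈ 0.127866 and Q = 614/1963 ≈ 0.312787.
Under the Kimura two-parameter model, d = −½ ln(1 − 2P − Q) − ¼ ln(1 − 2Q).
1 − 2P − Q = 0.431481, giving −½ ln(0.431481) = 0.420266.
1 − 2Q = 0.374426, giving −¼ ln(0.374426) = 0.245590.
d = 0.420266 + 0.245590 = 0.665856.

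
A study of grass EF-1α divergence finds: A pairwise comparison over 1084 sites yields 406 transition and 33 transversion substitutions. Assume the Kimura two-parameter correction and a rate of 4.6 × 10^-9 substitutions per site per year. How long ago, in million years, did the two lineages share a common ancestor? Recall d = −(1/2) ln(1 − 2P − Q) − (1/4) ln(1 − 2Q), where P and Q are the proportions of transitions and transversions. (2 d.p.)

83.88

P = 406/1084 ≈ 0.374539 and Q = 33/1084 ≈ 0.030443.
Under the Kimura two-parameter model, d = −½ ln(1 − 2P − Q) − ¼ ln(1 − 2Q).
1 − 2P − Q = 0.220479, giving −½ ln(0.220479) = 0.755976.
1 − 2Q = 0.939114, giving −¼ ln(0.939114) = 0.015705.
d = 0.755976 + 0.015705 = 0.771681.
Under a molecular clock d = 2μt, so t = d/(2μ) = 0.771681 / (2 × 4.6 × 10^-9) = 83.88 million years.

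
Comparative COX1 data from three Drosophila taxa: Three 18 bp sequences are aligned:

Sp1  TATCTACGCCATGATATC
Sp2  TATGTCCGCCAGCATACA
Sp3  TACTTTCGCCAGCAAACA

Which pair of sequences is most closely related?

Sp1–Sp2: 6/18 differ, p = 0.333, d = 0.441.
Sp1–Sp3: 8/18 differ, p = 0.444, d = 0.673.
Sp2–Sp3: 4/18 differ, p = 0.222, d = 0.264.
The smallest distance is between Sp2 and Sp3.

Sp2 and Sp3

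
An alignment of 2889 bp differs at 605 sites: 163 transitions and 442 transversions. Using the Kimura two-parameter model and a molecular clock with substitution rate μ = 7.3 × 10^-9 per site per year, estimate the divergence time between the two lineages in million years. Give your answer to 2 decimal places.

16.84

P = 163/2889 ≈ 0.056421 and Q = 442/2889 ≈ 0.152994.
Under the Kimura two-parameter model, d = −½ ln(1 − 2P − Q) − ¼ ln(1 − 2Q).
1 − 2P − Q = 0.734164, giving −½ ln(0.734164) = 0.154511.
1 − 2Q = 0.694012, giving −¼ ln(0.694012) = 0.091317.
d = 0.154511 + 0.091317 = 0.245828.
Under a molecular clock d = 2μt, so t = d/(2μ) = 0.245828 / (2 × 7.3 × 10^-9) = 16.84 million years.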